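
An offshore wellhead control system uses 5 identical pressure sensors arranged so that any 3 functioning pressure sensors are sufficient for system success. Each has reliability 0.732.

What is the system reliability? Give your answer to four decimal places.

R = Σ_{i=3}^{5} C(5,i) p^i (1−p)^{5−i} with p = 0.732
C(5,3)·0.732^3·0.268^2 = 0.281710
C(5,4)·0.732^4·0.268^1 = 0.384724
C(5,5)·0.732^5·0.268^0 = 0.210163
Sum = 0.8766

0.8766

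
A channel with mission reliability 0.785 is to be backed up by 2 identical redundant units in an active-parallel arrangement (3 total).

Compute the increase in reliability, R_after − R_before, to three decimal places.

0.205

R_before = 0.785
R_after = 1 − (1 − 0.785)^3 = 0.990
ΔR = 0.990 − 0.785 = 0.205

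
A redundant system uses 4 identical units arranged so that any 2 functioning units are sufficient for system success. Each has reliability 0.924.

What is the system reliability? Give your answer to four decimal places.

R = Σ_{i=2}^{4} C(4,i) p^i (1−p)^{4−i} with p = 0.924
C(4,2)·0.924^2·0.076^2 = 0.029588
C(4,3)·0.924^3·0.076^1 = 0.239822
C(4,4)·0.924^4·0.076^0 = 0.728933
Sum = 0.9983

0.9983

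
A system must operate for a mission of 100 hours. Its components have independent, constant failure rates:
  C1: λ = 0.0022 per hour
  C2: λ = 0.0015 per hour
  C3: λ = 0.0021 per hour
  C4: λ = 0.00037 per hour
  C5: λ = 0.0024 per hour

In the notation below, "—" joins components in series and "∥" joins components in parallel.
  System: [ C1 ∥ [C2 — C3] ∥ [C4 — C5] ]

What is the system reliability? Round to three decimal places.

R(C1) = exp(−0.0022 × 100) = 0.80252
R(C2) = exp(−0.0015 × 100) = 0.86071
R(C3) = exp(−0.0021 × 100) = 0.81058
R(C4) = exp(−0.00037 × 100) = 0.96368
R(C5) = exp(−0.0024 × 100) = 0.78663
Series (C2 and C3): 0.86071 × 0.81058 = 0.69767
Series (C4 and C5): 0.96368 × 0.78663 = 0.75806
Parallel (C1, [0.69767], and [0.75806]): 1 − (1 − 0.80252)(1 − 0.69767)(1 − 0.75806) = 0.986

0.986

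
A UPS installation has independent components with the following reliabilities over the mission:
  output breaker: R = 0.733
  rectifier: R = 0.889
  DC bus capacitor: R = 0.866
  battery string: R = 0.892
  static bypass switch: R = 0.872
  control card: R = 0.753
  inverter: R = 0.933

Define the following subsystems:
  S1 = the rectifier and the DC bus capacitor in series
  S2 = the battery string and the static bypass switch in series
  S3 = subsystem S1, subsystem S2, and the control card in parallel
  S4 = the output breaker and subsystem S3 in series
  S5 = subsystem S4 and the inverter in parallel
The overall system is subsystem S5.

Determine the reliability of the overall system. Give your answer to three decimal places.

0.981

Series (rectifier and DC bus capacitor): 0.88900 × 0.86600 = 0.76987
Series (battery string and static bypass switch): 0.89200 × 0.87200 = 0.77782
Parallel ([0.76987], [0.77782], and control card): 1 − (1 − 0.76987)(1 − 0.77782)(1 − 0.75300) = 0.98737
Series (output breaker and [0.98737]): 0.73300 × 0.98737 = 0.72374
Parallel ([0.72374] and inverter): 1 − (1 − 0.72374)(1 − 0.93300) = 0.981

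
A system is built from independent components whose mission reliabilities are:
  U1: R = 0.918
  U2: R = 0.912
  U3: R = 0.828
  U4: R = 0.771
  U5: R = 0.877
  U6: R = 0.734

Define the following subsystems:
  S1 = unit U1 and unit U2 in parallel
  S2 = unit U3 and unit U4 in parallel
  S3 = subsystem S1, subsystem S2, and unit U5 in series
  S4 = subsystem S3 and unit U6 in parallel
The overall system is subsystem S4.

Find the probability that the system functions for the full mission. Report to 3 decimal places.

0.956

Parallel (U1 and U2): 1 − (1 − 0.91800)(1 − 0.91200) = 0.99278
Parallel (U3 and U4): 1 − (1 − 0.82800)(1 − 0.77100) = 0.96061
Series ([0.99278], [0.96061], and U5): 0.99278 × 0.96061 × 0.87700 = 0.83637
Parallel ([0.83637] and U6): 1 − (1 − 0.83637)(1 − 0.73400) = 0.956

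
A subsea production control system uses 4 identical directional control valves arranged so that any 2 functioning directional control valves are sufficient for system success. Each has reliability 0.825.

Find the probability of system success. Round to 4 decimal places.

0.9814

R = Σ_{i=2}^{4} C(4,i) p^i (1−p)^{4−i} with p = 0.825
C(4,2)·0.825^2·0.175^2 = 0.125065
C(4,3)·0.825^3·0.175^1 = 0.393061
C(4,4)·0.825^4·0.175^0 = 0.463250
Sum = 0.9814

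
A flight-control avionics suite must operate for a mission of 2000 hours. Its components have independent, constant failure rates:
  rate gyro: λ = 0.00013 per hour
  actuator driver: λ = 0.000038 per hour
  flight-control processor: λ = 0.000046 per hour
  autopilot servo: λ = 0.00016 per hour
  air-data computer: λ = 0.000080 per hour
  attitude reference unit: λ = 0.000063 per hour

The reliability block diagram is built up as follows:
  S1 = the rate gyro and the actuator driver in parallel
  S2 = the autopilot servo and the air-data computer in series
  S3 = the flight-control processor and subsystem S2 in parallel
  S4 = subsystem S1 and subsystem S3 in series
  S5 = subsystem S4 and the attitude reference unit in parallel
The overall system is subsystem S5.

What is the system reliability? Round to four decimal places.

R(rate gyro) = exp(−0.00013 × 2000) = 0.771052
R(actuator driver) = exp(−0.000038 × 2000) = 0.926816
R(flight-control processor) = exp(−0.000046 × 2000) = 0.912105
R(autopilot servo) = exp(−0.00016 × 2000) = 0.726149
R(air-data computer) = exp(−0.000080 × 2000) = 0.852144
R(attitude reference unit) = exp(−0.000063 × 2000) = 0.881615
Parallel (rate gyro and actuator driver): 1 − (1 − 0.771052)(1 − 0.926816) = 0.983245
Series (autopilot servo and air-data computer): 0.726149 × 0.852144 = 0.618784
Parallel (flight-control processor and [0.618784]): 1 − (1 − 0.912105)(1 − 0.618784) = 0.966493
Series ([0.983245] and [0.966493]): 0.983245 × 0.966493 = 0.950299
Parallel ([0.950299] and attitude reference unit): 1 − (1 − 0.950299)(1 − 0.881615) = 0.9941

0.9941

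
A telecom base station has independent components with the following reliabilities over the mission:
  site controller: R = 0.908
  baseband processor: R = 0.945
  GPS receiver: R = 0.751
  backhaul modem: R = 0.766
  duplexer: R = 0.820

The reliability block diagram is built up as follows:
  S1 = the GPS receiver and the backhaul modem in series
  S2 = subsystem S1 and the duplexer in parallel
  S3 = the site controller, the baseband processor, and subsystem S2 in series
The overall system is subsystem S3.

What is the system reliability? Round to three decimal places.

Series (GPS receiver and backhaul modem): 0.75100 × 0.76600 = 0.57527
Parallel ([0.57527] and duplexer): 1 − (1 − 0.57527)(1 − 0.82000) = 0.92355
Series (site controller, baseband processor, and [0.92355]): 0.90800 × 0.94500 × 0.92355 = 0.792

0.792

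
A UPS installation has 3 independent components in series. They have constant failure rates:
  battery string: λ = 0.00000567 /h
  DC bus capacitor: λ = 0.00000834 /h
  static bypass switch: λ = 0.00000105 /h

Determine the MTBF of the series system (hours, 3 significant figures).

Series of exponential components: λ_sys = Σ λ_i
λ_sys = 0.00000567 + 0.00000834 + 0.00000105 = 1.5060e-05 /h
MTBF = 1 / λ_sys = 66400 h

66400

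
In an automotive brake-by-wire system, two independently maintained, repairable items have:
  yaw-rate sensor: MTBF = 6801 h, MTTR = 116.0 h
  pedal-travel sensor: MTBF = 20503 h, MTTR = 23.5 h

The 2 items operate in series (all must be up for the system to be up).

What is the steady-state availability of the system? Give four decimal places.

A(yaw-rate sensor) = MTBF/(MTBF+MTTR) = 6801/(6801+116.0) = 0.983230
A(pedal-travel sensor) = MTBF/(MTBF+MTTR) = 20503/(20503+23.5) = 0.998855
Series availability: 0.983230 × 0.998855 = 0.9821

0.9821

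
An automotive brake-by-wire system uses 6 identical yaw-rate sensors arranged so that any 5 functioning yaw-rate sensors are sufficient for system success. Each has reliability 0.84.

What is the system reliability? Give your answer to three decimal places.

R = Σ_{i=5}^{6} C(6,i) p^i (1−p)^{6−i} with p = 0.84
C(6,5)·0.84^5·0.16^1 = 0.40148
C(6,6)·0.84^6·0.16^0 = 0.35130
Sum = 0.753

0.753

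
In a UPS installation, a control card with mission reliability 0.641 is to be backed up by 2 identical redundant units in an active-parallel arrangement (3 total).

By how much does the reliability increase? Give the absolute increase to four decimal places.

0.3127

R_before = 0.641
R_after = 1 − (1 − 0.641)^3 = 0.9537
ΔR = 0.9537 − 0.641 = 0.3127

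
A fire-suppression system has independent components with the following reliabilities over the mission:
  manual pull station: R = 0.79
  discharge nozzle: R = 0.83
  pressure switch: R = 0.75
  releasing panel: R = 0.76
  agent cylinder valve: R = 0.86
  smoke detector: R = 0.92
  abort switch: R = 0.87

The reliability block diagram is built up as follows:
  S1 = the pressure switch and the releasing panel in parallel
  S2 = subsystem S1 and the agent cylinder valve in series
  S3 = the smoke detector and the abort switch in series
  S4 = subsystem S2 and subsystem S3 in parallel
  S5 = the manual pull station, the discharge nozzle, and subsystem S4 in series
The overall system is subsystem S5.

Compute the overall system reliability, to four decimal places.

0.6306

Parallel (pressure switch and releasing panel): 1 − (1 − 0.750000)(1 − 0.760000) = 0.940000
Series ([0.940000] and agent cylinder valve): 0.940000 × 0.860000 = 0.808400
Series (smoke detector and abort switch): 0.920000 × 0.870000 = 0.800400
Parallel ([0.808400] and [0.800400]): 1 − (1 − 0.808400)(1 − 0.800400) = 0.961757
Series (manual pull station, discharge nozzle, and [0.961757]): 0.790000 × 0.830000 × 0.961757 = 0.6306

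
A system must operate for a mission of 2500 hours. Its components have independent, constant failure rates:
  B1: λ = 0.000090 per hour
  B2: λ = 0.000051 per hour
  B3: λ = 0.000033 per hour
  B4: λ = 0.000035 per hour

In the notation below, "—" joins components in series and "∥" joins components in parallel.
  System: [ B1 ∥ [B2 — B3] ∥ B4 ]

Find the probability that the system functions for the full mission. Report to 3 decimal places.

0.997

R(B1) = exp(−0.000090 × 2500) = 0.79852
R(B2) = exp(−0.000051 × 2500) = 0.88029
R(B3) = exp(−0.000033 × 2500) = 0.92081
R(B4) = exp(−0.000035 × 2500) = 0.91622
Series (B2 and B3): 0.88029 × 0.92081 = 0.81058
Parallel (B1, [0.81058], and B4): 1 − (1 − 0.79852)(1 − 0.81058)(1 − 0.91622) = 0.997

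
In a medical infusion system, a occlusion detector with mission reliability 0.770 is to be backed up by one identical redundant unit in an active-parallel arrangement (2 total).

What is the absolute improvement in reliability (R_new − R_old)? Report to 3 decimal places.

R_before = 0.770
R_after = 1 − (1 − 0.770)^2 = 0.947
ΔR = 0.947 − 0.770 = 0.177

0.177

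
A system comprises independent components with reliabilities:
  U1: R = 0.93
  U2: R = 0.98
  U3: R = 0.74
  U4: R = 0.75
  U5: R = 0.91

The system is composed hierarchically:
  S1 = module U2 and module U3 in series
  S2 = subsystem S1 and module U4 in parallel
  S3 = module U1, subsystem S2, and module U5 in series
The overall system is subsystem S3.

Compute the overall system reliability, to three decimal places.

0.788

Series (U2 and U3): 0.98000 × 0.74000 = 0.72520
Parallel ([0.72520] and U4): 1 − (1 − 0.72520)(1 − 0.75000) = 0.93130
Series (U1, [0.93130], and U5): 0.93000 × 0.93130 × 0.91000 = 0.788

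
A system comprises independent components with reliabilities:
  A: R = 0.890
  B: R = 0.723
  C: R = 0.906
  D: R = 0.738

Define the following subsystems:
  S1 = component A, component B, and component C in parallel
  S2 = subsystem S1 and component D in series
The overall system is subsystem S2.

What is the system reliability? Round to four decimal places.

0.7359

Parallel (A, B, and C): 1 − (1 − 0.890000)(1 − 0.723000)(1 − 0.906000) = 0.997136
Series ([0.997136] and D): 0.997136 × 0.738000 = 0.7359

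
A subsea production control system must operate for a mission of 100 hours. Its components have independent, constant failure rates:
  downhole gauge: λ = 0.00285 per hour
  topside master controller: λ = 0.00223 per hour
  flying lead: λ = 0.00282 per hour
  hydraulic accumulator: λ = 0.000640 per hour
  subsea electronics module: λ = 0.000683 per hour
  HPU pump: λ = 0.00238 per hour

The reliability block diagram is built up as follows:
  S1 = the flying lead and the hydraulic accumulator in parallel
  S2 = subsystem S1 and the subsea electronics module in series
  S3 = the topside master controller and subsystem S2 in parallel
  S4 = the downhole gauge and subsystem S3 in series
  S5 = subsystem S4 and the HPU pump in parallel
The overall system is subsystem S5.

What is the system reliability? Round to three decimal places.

0.945

R(downhole gauge) = exp(−0.00285 × 100) = 0.75201
R(topside master controller) = exp(−0.00223 × 100) = 0.80011
R(flying lead) = exp(−0.00282 × 100) = 0.75427
R(hydraulic accumulator) = exp(−0.000640 × 100) = 0.93800
R(subsea electronics module) = exp(−0.000683 × 100) = 0.93398
R(HPU pump) = exp(−0.00238 × 100) = 0.78820
Parallel (flying lead and hydraulic accumulator): 1 − (1 − 0.75427)(1 − 0.93800) = 0.98476
Series ([0.98476] and subsea electronics module): 0.98476 × 0.93398 = 0.91975
Parallel (topside master controller and [0.91975]): 1 − (1 − 0.80011)(1 − 0.91975) = 0.98396
Series (downhole gauge and [0.98396]): 0.75201 × 0.98396 = 0.73995
Parallel ([0.73995] and HPU pump): 1 − (1 − 0.73995)(1 − 0.78820) = 0.945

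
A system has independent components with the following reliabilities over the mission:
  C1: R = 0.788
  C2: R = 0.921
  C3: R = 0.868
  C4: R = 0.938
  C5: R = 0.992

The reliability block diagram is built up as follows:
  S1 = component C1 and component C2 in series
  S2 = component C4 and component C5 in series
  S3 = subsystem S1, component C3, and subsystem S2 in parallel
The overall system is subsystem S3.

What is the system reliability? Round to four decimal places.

0.9975

Series (C1 and C2): 0.788000 × 0.921000 = 0.725748
Series (C4 and C5): 0.938000 × 0.992000 = 0.930496
Parallel ([0.725748], C3, and [0.930496]): 1 − (1 − 0.725748)(1 − 0.868000)(1 − 0.930496) = 0.9975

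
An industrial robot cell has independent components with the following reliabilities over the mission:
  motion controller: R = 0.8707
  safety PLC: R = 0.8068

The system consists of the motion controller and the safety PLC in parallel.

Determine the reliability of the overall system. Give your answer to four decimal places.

Parallel (motion controller and safety PLC): 1 − (1 − 0.870700)(1 − 0.806800) = 0.9750

0.9750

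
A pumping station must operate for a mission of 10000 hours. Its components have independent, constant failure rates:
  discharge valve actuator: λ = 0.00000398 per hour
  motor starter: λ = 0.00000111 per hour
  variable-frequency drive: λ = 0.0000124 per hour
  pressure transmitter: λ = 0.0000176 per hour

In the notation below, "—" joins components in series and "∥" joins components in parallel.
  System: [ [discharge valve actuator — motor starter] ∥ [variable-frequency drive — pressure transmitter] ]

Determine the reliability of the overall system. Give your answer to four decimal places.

R(discharge valve actuator) = exp(−0.00000398 × 10000) = 0.960982
R(motor starter) = exp(−0.00000111 × 10000) = 0.988961
R(variable-frequency drive) = exp(−0.0000124 × 10000) = 0.883380
R(pressure transmitter) = exp(−0.0000176 × 10000) = 0.838618
Series (discharge valve actuator and motor starter): 0.960982 × 0.988961 = 0.950374
Series (variable-frequency drive and pressure transmitter): 0.883380 × 0.838618 = 0.740818
Parallel ([0.950374] and [0.740818]): 1 − (1 − 0.950374)(1 − 0.740818) = 0.9871

0.9871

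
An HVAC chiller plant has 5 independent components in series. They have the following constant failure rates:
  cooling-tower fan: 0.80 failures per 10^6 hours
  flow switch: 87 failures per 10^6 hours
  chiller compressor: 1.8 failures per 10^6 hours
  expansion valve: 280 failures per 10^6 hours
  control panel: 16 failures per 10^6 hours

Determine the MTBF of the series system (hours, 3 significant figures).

Series of exponential components: λ_sys = Σ λ_i
λ_sys = 0.00000080 + 0.000087 + 0.0000018 + 0.00028 + 0.000016 = 3.8560e-04 /h
MTBF = 1 / λ_sys = 2590 h

2590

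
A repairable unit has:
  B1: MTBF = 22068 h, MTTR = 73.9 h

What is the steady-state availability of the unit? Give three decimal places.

A(B1) = MTBF/(MTBF+MTTR) = 22068/(22068+73.9) = 0.997

0.997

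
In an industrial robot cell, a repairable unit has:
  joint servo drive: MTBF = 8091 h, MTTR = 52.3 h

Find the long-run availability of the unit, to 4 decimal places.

0.9936

A(joint servo drive) = MTBF/(MTBF+MTTR) = 8091/(8091+52.3) = 0.9936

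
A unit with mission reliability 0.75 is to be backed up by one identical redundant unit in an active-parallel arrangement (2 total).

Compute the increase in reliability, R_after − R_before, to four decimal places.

0.1875

R_before = 0.75
R_after = 1 − (1 − 0.75)^2 = 0.9375
ΔR = 0.9375 − 0.75 = 0.1875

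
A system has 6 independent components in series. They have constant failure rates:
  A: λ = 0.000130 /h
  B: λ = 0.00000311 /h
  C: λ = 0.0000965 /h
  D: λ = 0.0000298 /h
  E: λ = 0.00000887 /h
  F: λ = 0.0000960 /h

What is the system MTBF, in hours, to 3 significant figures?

2750

Series of exponential components: λ_sys = Σ λ_i
λ_sys = 0.000130 + 0.00000311 + 0.0000965 + 0.0000298 + 0.00000887 + 0.0000960 = 3.6428e-04 /h
MTBF = 1 / λ_sys = 2750 h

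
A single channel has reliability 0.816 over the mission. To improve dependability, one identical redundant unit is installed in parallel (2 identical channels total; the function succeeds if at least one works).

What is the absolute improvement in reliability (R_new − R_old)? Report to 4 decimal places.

R_before = 0.816
R_after = 1 − (1 − 0.816)^2 = 0.9661
ΔR = 0.9661 − 0.816 = 0.1501

0.1501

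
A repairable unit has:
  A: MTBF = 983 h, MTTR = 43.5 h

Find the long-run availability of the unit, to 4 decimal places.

0.9576

A(A) = MTBF/(MTBF+MTTR) = 983/(983+43.5) = 0.9576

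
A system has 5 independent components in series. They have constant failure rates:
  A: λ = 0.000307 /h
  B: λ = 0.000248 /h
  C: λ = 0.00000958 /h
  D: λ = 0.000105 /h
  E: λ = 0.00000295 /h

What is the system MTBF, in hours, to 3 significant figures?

Series of exponential components: λ_sys = Σ λ_i
λ_sys = 0.000307 + 0.000248 + 0.00000958 + 0.000105 + 0.00000295 = 6.7253e-04 /h
MTBF = 1 / λ_sys = 1490 h

1490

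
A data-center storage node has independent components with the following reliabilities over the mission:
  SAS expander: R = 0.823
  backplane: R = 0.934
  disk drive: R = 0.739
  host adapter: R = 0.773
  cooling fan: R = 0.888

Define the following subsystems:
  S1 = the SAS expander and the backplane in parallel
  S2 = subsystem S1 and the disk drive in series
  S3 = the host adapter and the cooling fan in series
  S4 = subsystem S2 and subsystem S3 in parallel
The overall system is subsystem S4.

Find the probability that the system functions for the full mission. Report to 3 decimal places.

0.915

Parallel (SAS expander and backplane): 1 − (1 − 0.82300)(1 − 0.93400) = 0.98832
Series ([0.98832] and disk drive): 0.98832 × 0.73900 = 0.73037
Series (host adapter and cooling fan): 0.77300 × 0.88800 = 0.68642
Parallel ([0.73037] and [0.68642]): 1 − (1 − 0.73037)(1 − 0.68642) = 0.915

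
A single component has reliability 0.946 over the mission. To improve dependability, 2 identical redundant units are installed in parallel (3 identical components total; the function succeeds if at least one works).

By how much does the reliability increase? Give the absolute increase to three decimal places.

0.054

R_before = 0.946
R_after = 1 − (1 − 0.946)^3 = 1.000
ΔR = 1.000 − 0.946 = 0.054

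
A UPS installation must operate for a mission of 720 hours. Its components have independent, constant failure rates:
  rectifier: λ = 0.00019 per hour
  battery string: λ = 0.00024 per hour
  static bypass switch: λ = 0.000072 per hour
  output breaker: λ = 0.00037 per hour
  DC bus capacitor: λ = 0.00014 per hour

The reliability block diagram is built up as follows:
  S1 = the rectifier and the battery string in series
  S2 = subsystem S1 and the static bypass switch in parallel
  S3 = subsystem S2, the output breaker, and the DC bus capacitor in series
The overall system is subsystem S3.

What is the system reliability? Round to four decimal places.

0.6834

R(rectifier) = exp(−0.00019 × 720) = 0.872145
R(battery string) = exp(−0.00024 × 720) = 0.841306
R(static bypass switch) = exp(−0.000072 × 720) = 0.949481
R(output breaker) = exp(−0.00037 × 720) = 0.766133
R(DC bus capacitor) = exp(−0.00014 × 720) = 0.904114
Series (rectifier and battery string): 0.872145 × 0.841306 = 0.733741
Parallel ([0.733741] and static bypass switch): 1 − (1 − 0.733741)(1 − 0.949481) = 0.986549
Series ([0.986549], output breaker, and DC bus capacitor): 0.986549 × 0.766133 × 0.904114 = 0.6834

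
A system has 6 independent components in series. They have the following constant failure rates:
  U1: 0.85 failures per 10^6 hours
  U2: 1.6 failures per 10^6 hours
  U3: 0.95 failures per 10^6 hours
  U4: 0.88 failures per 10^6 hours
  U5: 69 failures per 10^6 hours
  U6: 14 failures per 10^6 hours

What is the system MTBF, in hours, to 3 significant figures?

11500

Series of exponential components: λ_sys = Σ λ_i
λ_sys = 0.00000085 + 0.0000016 + 0.00000095 + 0.00000088 + 0.000069 + 0.000014 = 8.7280e-05 /h
MTBF = 1 / λ_sys = 11500 h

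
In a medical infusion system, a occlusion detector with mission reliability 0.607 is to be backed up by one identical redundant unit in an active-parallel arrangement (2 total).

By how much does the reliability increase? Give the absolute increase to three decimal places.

R_before = 0.607
R_after = 1 − (1 − 0.607)^2 = 0.846
ΔR = 0.846 − 0.607 = 0.239

0.239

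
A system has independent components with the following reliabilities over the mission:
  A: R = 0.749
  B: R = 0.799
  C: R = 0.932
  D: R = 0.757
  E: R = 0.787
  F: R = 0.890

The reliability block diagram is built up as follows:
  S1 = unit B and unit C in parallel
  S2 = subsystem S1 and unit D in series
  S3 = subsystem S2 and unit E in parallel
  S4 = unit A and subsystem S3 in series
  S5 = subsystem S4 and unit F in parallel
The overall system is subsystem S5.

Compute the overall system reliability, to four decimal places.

Parallel (B and C): 1 − (1 − 0.799000)(1 − 0.932000) = 0.986332
Series ([0.986332] and D): 0.986332 × 0.757000 = 0.746653
Parallel ([0.746653] and E): 1 − (1 − 0.746653)(1 − 0.787000) = 0.946037
Series (A and [0.946037]): 0.749000 × 0.946037 = 0.708582
Parallel ([0.708582] and F): 1 − (1 − 0.708582)(1 − 0.890000) = 0.9679

0.9679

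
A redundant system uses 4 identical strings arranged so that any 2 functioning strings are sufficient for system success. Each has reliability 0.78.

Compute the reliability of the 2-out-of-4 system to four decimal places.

0.9644

R = Σ_{i=2}^{4} C(4,i) p^i (1−p)^{4−i} with p = 0.78
C(4,2)·0.78^2·0.22^2 = 0.176679
C(4,3)·0.78^3·0.22^1 = 0.417606
C(4,4)·0.78^4·0.22^0 = 0.370151
Sum = 0.9644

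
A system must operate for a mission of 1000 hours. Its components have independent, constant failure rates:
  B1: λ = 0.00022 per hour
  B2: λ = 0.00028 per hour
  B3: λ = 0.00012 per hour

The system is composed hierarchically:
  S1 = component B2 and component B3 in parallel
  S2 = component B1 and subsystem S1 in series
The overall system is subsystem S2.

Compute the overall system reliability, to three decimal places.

R(B1) = exp(−0.00022 × 1000) = 0.80252
R(B2) = exp(−0.00028 × 1000) = 0.75578
R(B3) = exp(−0.00012 × 1000) = 0.88692
Parallel (B2 and B3): 1 − (1 − 0.75578)(1 − 0.88692) = 0.97238
Series (B1 and [0.97238]): 0.80252 × 0.97238 = 0.780

0.780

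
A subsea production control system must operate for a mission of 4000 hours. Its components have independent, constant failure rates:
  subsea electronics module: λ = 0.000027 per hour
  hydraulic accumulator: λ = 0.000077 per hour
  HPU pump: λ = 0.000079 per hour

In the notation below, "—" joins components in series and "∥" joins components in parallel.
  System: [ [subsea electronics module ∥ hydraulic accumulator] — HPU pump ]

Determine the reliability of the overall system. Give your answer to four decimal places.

0.7093

R(subsea electronics module) = exp(−0.000027 × 4000) = 0.897628
R(hydraulic accumulator) = exp(−0.000077 × 4000) = 0.734915
R(HPU pump) = exp(−0.000079 × 4000) = 0.729059
Parallel (subsea electronics module and hydraulic accumulator): 1 − (1 − 0.897628)(1 − 0.734915) = 0.972863
Series ([0.972863] and HPU pump): 0.972863 × 0.729059 = 0.7093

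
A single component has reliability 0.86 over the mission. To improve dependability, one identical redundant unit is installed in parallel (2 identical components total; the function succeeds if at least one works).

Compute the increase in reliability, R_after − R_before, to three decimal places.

0.120

R_before = 0.86
R_after = 1 − (1 − 0.86)^2 = 0.980
ΔR = 0.980 − 0.86 = 0.120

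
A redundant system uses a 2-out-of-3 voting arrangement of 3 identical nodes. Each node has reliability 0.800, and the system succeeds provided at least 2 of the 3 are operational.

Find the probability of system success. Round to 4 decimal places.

R = Σ_{i=2}^{3} C(3,i) p^i (1−p)^{3−i} with p = 0.800
C(3,2)·0.800^2·0.200^1 = 0.384000
C(3,3)·0.800^3·0.200^0 = 0.512000
Sum = 0.8960

0.8960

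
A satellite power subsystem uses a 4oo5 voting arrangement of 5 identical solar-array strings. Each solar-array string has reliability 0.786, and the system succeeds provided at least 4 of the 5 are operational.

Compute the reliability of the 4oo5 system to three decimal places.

0.708

R = Σ_{i=4}^{5} C(5,i) p^i (1−p)^{5−i} with p = 0.786
C(5,4)·0.786^4·0.214^1 = 0.40839
C(5,5)·0.786^5·0.214^0 = 0.29999
Sum = 0.708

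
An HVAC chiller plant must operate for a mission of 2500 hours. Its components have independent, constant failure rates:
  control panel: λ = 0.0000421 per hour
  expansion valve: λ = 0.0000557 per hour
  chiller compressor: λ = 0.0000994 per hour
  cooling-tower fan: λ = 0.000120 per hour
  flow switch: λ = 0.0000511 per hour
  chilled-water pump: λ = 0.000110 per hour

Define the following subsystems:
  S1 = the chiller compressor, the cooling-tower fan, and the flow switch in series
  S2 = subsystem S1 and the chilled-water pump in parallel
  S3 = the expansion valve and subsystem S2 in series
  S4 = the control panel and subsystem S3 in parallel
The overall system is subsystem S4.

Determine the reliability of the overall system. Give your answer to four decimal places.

0.9767

R(control panel) = exp(−0.0000421 × 2500) = 0.900099
R(expansion valve) = exp(−0.0000557 × 2500) = 0.870010
R(chiller compressor) = exp(−0.0000994 × 2500) = 0.779970
R(cooling-tower fan) = exp(−0.000120 × 2500) = 0.740818
R(flow switch) = exp(−0.0000511 × 2500) = 0.880073
R(chilled-water pump) = exp(−0.000110 × 2500) = 0.759572
Series (chiller compressor, cooling-tower fan, and flow switch): 0.779970 × 0.740818 × 0.880073 = 0.508520
Parallel ([0.508520] and chilled-water pump): 1 − (1 − 0.508520)(1 − 0.759572) = 0.881834
Series (expansion valve and [0.881834]): 0.870010 × 0.881834 = 0.767204
Parallel (control panel and [0.767204]): 1 − (1 − 0.900099)(1 − 0.767204) = 0.9767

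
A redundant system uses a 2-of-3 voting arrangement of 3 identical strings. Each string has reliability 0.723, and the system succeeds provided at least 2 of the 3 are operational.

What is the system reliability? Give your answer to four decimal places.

0.8123

R = Σ_{i=2}^{3} C(3,i) p^i (1−p)^{3−i} with p = 0.723
C(3,2)·0.723^2·0.277^1 = 0.434388
C(3,3)·0.723^3·0.277^0 = 0.377933
Sum = 0.8123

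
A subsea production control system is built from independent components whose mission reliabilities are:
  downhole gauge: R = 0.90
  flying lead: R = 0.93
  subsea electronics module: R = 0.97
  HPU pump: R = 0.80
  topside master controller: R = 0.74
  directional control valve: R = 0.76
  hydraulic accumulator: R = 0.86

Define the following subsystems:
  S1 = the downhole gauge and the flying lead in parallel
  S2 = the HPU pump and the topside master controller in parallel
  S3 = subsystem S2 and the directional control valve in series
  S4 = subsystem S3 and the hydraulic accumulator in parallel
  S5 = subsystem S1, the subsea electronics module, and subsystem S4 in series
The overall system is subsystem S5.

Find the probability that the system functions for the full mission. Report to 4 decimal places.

Parallel (downhole gauge and flying lead): 1 − (1 − 0.900000)(1 − 0.930000) = 0.993000
Parallel (HPU pump and topside master controller): 1 − (1 − 0.800000)(1 − 0.740000) = 0.948000
Series ([0.948000] and directional control valve): 0.948000 × 0.760000 = 0.720480
Parallel ([0.720480] and hydraulic accumulator): 1 − (1 − 0.720480)(1 − 0.860000) = 0.960867
Series ([0.993000], subsea electronics module, and [0.960867]): 0.993000 × 0.970000 × 0.960867 = 0.9255

0.9255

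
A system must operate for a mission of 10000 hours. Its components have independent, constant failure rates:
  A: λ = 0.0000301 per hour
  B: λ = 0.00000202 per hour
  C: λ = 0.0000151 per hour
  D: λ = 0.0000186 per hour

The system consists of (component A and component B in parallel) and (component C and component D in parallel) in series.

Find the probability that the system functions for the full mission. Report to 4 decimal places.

R(A) = exp(−0.0000301 × 10000) = 0.740078
R(B) = exp(−0.00000202 × 10000) = 0.980003
R(C) = exp(−0.0000151 × 10000) = 0.859848
R(D) = exp(−0.0000186 × 10000) = 0.830274
Parallel (A and B): 1 − (1 − 0.740078)(1 − 0.980003) = 0.994802
Parallel (C and D): 1 − (1 − 0.859848)(1 − 0.830274) = 0.976213
Series ([0.994802] and [0.976213]): 0.994802 × 0.976213 = 0.9711

0.9711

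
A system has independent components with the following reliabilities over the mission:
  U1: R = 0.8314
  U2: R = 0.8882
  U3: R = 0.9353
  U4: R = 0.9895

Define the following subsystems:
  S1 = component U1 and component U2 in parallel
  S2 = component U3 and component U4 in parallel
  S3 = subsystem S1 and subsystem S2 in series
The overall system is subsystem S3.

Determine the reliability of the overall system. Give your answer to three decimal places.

Parallel (U1 and U2): 1 − (1 − 0.83140)(1 − 0.88820) = 0.98115
Parallel (U3 and U4): 1 − (1 − 0.93530)(1 − 0.98950) = 0.99932
Series ([0.98115] and [0.99932]): 0.98115 × 0.99932 = 0.980

0.980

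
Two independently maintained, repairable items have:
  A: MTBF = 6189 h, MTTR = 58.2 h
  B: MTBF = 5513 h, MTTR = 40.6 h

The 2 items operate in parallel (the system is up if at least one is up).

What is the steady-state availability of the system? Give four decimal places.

A(A) = MTBF/(MTBF+MTTR) = 6189/(6189+58.2) = 0.990684
A(B) = MTBF/(MTBF+MTTR) = 5513/(5513+40.6) = 0.992689
Parallel availability: 1 − (1 − 0.990684)(1 − 0.992689) = 0.9999

0.9999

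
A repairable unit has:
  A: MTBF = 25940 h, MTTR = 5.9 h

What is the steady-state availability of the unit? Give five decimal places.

0.99977

A(A) = MTBF/(MTBF+MTTR) = 25940/(25940+5.9) = 0.99977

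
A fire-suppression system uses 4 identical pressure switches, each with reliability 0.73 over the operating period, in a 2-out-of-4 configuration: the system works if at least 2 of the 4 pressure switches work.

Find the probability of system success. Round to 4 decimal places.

R = Σ_{i=2}^{4} C(4,i) p^i (1−p)^{4−i} with p = 0.73
C(4,2)·0.73^2·0.27^2 = 0.233090
C(4,3)·0.73^3·0.27^1 = 0.420138
C(4,4)·0.73^4·0.27^0 = 0.283982
Sum = 0.9372

0.9372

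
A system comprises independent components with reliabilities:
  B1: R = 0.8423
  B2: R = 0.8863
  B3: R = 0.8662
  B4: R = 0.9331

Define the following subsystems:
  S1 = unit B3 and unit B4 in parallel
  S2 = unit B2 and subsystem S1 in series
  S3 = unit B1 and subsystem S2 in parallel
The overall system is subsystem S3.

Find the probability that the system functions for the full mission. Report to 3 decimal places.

Parallel (B3 and B4): 1 − (1 − 0.86620)(1 − 0.93310) = 0.99105
Series (B2 and [0.99105]): 0.88630 × 0.99105 = 0.87837
Parallel (B1 and [0.87837]): 1 − (1 − 0.84230)(1 − 0.87837) = 0.981

0.981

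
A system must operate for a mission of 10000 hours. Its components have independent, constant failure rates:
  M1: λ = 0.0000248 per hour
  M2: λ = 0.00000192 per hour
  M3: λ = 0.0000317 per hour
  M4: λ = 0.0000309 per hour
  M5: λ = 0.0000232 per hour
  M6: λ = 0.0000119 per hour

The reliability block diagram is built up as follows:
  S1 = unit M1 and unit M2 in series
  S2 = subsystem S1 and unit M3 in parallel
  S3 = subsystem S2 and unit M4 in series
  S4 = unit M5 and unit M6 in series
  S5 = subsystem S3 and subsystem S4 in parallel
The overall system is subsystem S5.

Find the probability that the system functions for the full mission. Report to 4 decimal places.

R(M1) = exp(−0.0000248 × 10000) = 0.780360
R(M2) = exp(−0.00000192 × 10000) = 0.980983
R(M3) = exp(−0.0000317 × 10000) = 0.728331
R(M4) = exp(−0.0000309 × 10000) = 0.734181
R(M5) = exp(−0.0000232 × 10000) = 0.792946
R(M6) = exp(−0.0000119 × 10000) = 0.887808
Series (M1 and M2): 0.780360 × 0.980983 = 0.765520
Parallel ([0.765520] and M3): 1 − (1 − 0.765520)(1 − 0.728331) = 0.936299
Series ([0.936299] and M4): 0.936299 × 0.734181 = 0.687413
Series (M5 and M6): 0.792946 × 0.887808 = 0.703984
Parallel ([0.687413] and [0.703984]): 1 − (1 − 0.687413)(1 − 0.703984) = 0.9075

0.9075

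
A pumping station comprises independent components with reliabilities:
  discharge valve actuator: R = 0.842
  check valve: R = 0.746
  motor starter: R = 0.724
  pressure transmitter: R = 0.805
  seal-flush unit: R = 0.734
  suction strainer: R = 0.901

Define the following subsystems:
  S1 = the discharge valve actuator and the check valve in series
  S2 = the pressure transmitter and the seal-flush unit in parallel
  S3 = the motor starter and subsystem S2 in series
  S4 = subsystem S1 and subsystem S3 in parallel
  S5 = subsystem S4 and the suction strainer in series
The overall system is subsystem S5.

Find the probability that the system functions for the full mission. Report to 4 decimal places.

0.7959

Series (discharge valve actuator and check valve): 0.842000 × 0.746000 = 0.628132
Parallel (pressure transmitter and seal-flush unit): 1 − (1 − 0.805000)(1 − 0.734000) = 0.948130
Series (motor starter and [0.948130]): 0.724000 × 0.948130 = 0.686446
Parallel ([0.628132] and [0.686446]): 1 − (1 − 0.628132)(1 − 0.686446) = 0.883399
Series ([0.883399] and suction strainer): 0.883399 × 0.901000 = 0.7959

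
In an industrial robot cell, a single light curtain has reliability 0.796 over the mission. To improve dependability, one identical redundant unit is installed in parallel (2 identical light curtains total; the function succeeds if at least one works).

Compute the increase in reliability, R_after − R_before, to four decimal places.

R_before = 0.796
R_after = 1 − (1 − 0.796)^2 = 0.9584
ΔR = 0.9584 − 0.796 = 0.1624

0.1624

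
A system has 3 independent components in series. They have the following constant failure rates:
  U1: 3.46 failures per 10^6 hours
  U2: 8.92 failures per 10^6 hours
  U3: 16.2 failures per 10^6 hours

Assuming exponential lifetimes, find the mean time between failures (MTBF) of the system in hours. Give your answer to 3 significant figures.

Series of exponential components: λ_sys = Σ λ_i
λ_sys = 0.00000346 + 0.00000892 + 0.0000162 = 2.8580e-05 /h
MTBF = 1 / λ_sys = 35000 h

35000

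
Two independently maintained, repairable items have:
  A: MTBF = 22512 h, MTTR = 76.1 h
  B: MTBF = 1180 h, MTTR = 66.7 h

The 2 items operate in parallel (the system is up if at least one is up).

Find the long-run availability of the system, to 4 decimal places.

A(A) = MTBF/(MTBF+MTTR) = 22512/(22512+76.1) = 0.996631
A(B) = MTBF/(MTBF+MTTR) = 1180/(1180+66.7) = 0.946499
Parallel availability: 1 − (1 − 0.996631)(1 − 0.946499) = 0.9998

0.9998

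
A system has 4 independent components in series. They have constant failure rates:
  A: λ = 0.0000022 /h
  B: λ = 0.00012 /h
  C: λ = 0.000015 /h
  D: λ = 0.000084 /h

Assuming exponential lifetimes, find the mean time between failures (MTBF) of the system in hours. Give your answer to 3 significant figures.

4520

Series of exponential components: λ_sys = Σ λ_i
λ_sys = 0.0000022 + 0.00012 + 0.000015 + 0.000084 = 2.2120e-04 /h
MTBF = 1 / λ_sys = 4520 h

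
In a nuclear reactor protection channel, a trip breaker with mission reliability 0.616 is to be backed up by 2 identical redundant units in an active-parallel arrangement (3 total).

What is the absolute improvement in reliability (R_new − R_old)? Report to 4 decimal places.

R_before = 0.616
R_after = 1 − (1 − 0.616)^3 = 0.9434
ΔR = 0.9434 − 0.616 = 0.3274

0.3274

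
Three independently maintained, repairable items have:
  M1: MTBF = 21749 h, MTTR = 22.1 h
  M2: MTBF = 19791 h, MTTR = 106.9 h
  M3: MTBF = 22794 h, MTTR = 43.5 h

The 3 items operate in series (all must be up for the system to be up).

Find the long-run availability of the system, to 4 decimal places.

0.9917

A(M1) = MTBF/(MTBF+MTTR) = 21749/(21749+22.1) = 0.998985
A(M2) = MTBF/(MTBF+MTTR) = 19791/(19791+106.9) = 0.994628
A(M3) = MTBF/(MTBF+MTTR) = 22794/(22794+43.5) = 0.998095
Series availability: 0.998985 × 0.994628 × 0.998095 = 0.9917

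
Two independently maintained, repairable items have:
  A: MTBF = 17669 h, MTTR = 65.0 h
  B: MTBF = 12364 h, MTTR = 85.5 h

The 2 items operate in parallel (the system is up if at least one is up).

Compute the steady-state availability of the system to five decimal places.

A(A) = MTBF/(MTBF+MTTR) = 17669/(17669+65.0) = 0.996335
A(B) = MTBF/(MTBF+MTTR) = 12364/(12364+85.5) = 0.993132
Parallel availability: 1 − (1 − 0.996335)(1 − 0.993132) = 0.99997

0.99997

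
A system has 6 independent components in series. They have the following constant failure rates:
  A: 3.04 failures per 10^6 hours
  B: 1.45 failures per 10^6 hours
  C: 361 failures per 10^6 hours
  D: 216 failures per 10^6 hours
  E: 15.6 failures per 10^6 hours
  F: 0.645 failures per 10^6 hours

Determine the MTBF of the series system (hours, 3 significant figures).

Series of exponential components: λ_sys = Σ λ_i
λ_sys = 0.00000304 + 0.00000145 + 0.000361 + 0.000216 + 0.0000156 + 0.000000645 = 5.9773e-04 /h
MTBF = 1 / λ_sys = 1670 h

1670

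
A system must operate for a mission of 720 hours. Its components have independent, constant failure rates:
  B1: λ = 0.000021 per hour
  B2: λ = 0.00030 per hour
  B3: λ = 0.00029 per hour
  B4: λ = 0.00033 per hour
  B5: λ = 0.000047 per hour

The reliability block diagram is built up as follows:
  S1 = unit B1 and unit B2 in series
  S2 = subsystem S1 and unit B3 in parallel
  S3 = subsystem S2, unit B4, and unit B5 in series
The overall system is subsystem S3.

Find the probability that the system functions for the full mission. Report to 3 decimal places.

R(B1) = exp(−0.000021 × 720) = 0.98499
R(B2) = exp(−0.00030 × 720) = 0.80574
R(B3) = exp(−0.00029 × 720) = 0.81156
R(B4) = exp(−0.00033 × 720) = 0.78852
R(B5) = exp(−0.000047 × 720) = 0.96673
Series (B1 and B2): 0.98499 × 0.80574 = 0.79365
Parallel ([0.79365] and B3): 1 − (1 − 0.79365)(1 − 0.81156) = 0.96112
Series ([0.96112], B4, and B5): 0.96112 × 0.78852 × 0.96673 = 0.733

0.733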